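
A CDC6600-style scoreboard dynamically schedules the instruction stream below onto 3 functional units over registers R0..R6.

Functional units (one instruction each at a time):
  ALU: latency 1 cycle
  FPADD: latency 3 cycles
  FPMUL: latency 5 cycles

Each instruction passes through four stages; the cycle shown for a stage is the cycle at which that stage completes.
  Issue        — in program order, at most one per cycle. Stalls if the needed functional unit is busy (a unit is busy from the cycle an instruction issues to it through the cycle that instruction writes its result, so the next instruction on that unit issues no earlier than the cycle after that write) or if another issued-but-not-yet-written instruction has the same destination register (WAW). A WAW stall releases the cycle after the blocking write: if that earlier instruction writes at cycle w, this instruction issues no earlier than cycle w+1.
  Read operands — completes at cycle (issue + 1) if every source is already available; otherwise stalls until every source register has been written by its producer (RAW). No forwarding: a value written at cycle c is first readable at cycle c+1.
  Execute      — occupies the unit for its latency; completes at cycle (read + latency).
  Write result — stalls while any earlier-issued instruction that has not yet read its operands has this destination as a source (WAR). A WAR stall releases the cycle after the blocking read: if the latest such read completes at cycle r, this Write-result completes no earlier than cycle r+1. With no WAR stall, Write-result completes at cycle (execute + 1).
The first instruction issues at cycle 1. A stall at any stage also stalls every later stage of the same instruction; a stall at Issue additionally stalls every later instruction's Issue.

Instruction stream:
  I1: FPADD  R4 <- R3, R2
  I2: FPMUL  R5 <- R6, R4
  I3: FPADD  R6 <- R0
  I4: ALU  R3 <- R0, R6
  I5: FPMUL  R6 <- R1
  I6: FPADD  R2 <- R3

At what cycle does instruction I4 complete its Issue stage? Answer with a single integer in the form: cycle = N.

[1] issue I1 (FPADD)
[2] I1 read-ops · issue I2 (FPMUL)
[5] I1 finished on FPADD
[6] I1→R4
[7] I2 read-ops · issue I3 (FPADD)
[8] I3 read-ops · issue I4 (ALU)
[11] I3 finished on FPADD
[12] I2 finished on FPMUL · I3→R6
[13] I2→R5 · I4 read-ops
[14] I4 finished on ALU · issue I5 (FPMUL)
[15] I4→R3 · I5 read-ops · issue I6 (FPADD)
[16] I6 read-ops
[19] I6 finished on FPADD
[20] I5 finished on FPMUL · I6→R2
[21] I5→R6

cycle = 8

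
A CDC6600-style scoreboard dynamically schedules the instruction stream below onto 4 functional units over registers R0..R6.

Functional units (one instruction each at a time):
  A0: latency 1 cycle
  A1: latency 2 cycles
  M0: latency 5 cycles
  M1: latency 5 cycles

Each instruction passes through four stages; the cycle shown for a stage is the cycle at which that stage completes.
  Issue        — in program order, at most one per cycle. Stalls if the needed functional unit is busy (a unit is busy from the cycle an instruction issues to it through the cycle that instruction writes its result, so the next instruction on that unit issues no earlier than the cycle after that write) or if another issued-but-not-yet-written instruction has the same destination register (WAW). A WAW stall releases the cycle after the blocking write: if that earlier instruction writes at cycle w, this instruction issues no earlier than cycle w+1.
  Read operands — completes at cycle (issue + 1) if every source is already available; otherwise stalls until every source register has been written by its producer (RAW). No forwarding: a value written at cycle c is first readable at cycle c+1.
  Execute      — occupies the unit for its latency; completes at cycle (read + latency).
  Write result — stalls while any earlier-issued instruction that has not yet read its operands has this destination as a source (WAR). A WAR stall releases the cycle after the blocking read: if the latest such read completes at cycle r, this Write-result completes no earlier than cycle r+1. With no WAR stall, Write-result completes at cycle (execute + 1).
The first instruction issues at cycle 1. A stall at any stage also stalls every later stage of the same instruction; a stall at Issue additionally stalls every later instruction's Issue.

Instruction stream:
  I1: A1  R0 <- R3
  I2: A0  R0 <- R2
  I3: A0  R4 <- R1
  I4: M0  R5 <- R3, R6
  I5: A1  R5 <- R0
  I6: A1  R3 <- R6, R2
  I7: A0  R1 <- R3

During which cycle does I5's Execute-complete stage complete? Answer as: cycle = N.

I1: IS=1 RO=2 EX=4 WR=5
I2: IS=6 RO=7 EX=8 WR=9  [WAW R0: wait I1 write@5]
I3: IS=10 RO=11 EX=12 WR=13  [struct: A0 busy until I2 writes@9]
I4: IS=11 RO=12 EX=17 WR=18
I5: IS=19 RO=20 EX=22 WR=23  [WAW R5: wait I4 write@18]
I6: IS=24 RO=25 EX=27 WR=28  [struct: A1 busy until I5 writes@23]
I7: IS=25 RO=29 EX=30 WR=31  [RAW R3: wait I6 write@28]

cycle = 22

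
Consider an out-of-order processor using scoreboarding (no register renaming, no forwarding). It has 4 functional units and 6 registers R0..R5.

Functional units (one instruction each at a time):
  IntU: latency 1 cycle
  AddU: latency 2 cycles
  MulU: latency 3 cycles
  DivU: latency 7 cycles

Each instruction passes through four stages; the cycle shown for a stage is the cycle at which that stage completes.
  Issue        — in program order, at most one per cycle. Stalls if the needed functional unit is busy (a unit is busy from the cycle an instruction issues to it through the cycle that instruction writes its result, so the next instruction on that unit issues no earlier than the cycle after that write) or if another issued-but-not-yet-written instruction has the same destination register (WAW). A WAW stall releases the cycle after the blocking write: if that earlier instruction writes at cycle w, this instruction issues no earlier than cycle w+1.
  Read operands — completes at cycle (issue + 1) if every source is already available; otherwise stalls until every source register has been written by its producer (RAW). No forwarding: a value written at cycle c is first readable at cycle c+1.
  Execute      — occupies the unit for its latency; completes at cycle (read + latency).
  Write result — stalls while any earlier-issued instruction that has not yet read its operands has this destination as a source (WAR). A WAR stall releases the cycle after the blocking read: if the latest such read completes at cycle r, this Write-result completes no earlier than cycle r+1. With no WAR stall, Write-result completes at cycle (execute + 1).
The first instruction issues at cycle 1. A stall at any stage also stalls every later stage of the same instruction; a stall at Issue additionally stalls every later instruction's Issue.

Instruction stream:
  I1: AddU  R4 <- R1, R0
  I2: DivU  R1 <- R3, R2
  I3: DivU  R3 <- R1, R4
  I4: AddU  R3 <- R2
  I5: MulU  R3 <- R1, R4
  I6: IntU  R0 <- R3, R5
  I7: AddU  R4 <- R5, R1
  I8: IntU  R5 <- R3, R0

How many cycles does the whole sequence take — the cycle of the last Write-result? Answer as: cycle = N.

[I1] 1/2/4/5
[I2] 2/3/10/11
[I3] 12/13/20/21  (struct: DivU busy until I2 writes@11)
[I4] 22/23/25/26  (WAW R3: wait I3 write@21)
[I5] 27/28/31/32  (WAW R3: wait I4 write@26)
[I6] 28/33/34/35  (RAW R3: wait I5 write@32)
[I7] 29/30/32/33
[I8] 36/37/38/39  (struct: IntU busy until I6 writes@35)

cycle = 39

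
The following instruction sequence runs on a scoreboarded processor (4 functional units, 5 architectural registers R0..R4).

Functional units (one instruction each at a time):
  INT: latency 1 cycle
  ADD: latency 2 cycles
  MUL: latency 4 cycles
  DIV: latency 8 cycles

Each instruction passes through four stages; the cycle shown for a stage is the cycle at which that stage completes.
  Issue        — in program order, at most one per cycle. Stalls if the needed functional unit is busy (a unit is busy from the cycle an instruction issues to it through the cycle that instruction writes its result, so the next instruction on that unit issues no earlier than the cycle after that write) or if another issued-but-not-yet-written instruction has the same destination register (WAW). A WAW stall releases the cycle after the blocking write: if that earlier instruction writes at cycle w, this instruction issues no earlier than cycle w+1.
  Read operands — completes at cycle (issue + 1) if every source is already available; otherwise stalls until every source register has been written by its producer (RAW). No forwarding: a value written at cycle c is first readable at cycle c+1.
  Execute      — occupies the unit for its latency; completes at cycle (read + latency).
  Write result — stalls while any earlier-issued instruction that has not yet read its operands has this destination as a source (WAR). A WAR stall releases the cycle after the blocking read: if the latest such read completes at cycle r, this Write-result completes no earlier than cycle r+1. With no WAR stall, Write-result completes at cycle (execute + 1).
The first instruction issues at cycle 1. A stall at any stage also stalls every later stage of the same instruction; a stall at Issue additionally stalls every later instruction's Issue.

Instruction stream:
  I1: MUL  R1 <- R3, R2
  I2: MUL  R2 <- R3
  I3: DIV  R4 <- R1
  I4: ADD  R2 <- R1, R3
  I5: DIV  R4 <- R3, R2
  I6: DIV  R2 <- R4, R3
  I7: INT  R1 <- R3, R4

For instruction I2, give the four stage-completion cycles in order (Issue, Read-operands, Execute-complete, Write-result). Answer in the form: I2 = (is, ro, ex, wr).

[I1] 1/2/6/7
[I2] 8/9/13/14  (struct: MUL busy until I1 writes@7)
[I3] 9/10/18/19
[I4] 15/16/18/19  (WAW R2: wait I2 write@14)
[I5] 20/21/29/30  (struct: DIV busy until I3 writes@19)
[I6] 31/32/40/41  (struct: DIV busy until I5 writes@30)
[I7] 32/33/34/35

I2 = (8, 9, 13, 14)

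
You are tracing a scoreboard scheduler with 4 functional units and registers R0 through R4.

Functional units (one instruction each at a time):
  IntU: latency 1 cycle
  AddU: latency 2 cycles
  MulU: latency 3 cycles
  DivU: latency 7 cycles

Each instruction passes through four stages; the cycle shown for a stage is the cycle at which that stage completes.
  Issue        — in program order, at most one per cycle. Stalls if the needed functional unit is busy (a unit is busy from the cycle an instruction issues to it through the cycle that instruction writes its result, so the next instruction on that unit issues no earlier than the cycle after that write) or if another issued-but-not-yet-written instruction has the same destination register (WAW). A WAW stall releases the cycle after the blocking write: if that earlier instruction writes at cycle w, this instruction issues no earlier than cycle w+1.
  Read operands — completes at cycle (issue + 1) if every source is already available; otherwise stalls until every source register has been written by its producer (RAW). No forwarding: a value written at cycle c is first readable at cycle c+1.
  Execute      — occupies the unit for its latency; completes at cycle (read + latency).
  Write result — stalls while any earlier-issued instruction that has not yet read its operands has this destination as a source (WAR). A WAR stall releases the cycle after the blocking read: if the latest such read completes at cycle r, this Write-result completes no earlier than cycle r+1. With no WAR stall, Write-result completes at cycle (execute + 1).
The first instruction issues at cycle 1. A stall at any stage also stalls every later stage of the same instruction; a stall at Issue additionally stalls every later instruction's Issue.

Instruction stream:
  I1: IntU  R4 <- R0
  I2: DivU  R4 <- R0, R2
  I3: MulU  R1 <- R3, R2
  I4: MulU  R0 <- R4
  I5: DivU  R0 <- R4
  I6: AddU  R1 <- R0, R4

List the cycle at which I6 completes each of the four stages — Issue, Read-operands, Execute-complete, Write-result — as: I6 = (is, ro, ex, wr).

I6 = (21, 30, 32, 33)

c1: issue I1 (IntU)
c2: I1 read-ops
c3: I1 finished on IntU
c4: I1→R4
c5: issue I2 (DivU)
c6: I2 read-ops; issue I3 (MulU)
c7: I3 read-ops
c10: I3 finished on MulU
c11: I3→R1
c12: issue I4 (MulU)
c13: I2 finished on DivU
c14: I2→R4
c15: I4 read-ops
c18: I4 finished on MulU
c19: I4→R0
c20: issue I5 (DivU)
c21: I5 read-ops; issue I6 (AddU)
c28: I5 finished on DivU
c29: I5→R0
c30: I6 read-ops
c32: I6 finished on AddU
c33: I6→R1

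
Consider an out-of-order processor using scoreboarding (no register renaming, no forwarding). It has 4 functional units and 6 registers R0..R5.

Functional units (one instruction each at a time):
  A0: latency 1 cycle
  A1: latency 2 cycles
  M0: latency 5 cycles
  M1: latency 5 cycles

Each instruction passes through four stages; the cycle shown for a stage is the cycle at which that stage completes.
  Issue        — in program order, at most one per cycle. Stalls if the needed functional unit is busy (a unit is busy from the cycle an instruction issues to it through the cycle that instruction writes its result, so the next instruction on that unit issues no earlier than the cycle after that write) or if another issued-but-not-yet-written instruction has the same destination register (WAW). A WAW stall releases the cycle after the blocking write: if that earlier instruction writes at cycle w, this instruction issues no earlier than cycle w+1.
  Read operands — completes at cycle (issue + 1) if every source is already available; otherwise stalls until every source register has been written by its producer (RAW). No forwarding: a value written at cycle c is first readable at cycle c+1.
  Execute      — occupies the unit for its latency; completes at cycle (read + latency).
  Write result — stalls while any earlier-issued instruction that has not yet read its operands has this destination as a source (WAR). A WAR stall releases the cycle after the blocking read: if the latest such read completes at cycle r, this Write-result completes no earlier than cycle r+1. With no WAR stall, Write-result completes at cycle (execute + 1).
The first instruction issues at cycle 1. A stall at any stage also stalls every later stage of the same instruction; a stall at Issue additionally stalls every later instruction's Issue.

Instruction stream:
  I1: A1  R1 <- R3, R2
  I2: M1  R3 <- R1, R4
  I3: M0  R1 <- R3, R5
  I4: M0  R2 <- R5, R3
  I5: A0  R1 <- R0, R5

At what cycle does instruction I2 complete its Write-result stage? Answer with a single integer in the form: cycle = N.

cycle 1: I1 dispatched to A1
cycle 2: I1 operands ready · I2 dispatched to M1
cycle 4: I1 complete
cycle 5: R1←I1
cycle 6: I2 operands ready · I3 dispatched to M0
cycle 11: I2 complete
cycle 12: R3←I2
cycle 13: I3 operands ready
cycle 18: I3 complete
cycle 19: R1←I3
cycle 20: I4 dispatched to M0
cycle 21: I4 operands ready · I5 dispatched to A0
cycle 22: I5 operands ready
cycle 23: I5 complete
cycle 24: R1←I5
cycle 26: I4 complete
cycle 27: R2←I4

cycle = 12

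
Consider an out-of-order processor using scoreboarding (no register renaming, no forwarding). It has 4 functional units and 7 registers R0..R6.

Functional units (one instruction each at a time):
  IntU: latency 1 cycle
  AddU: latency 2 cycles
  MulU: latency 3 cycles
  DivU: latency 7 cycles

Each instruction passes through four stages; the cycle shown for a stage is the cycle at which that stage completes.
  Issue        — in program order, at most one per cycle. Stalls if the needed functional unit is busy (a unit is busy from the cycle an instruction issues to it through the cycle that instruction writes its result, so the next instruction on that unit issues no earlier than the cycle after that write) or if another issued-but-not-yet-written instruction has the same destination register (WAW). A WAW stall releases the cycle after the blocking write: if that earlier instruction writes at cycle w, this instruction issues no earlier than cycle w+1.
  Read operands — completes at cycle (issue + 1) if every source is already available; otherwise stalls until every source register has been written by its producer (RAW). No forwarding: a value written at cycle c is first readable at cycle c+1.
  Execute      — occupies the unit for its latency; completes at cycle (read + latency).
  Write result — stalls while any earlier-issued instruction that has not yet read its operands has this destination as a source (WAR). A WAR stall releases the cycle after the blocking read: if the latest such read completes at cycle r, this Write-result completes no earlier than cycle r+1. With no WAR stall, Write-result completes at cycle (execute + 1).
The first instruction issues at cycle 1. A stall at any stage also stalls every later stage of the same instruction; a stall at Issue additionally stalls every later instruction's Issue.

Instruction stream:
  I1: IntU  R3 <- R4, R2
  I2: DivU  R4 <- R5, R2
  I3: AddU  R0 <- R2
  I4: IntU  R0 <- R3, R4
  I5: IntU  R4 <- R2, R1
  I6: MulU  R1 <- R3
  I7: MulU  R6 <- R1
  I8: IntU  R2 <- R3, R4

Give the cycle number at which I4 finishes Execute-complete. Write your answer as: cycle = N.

[1] I1 dispatched to IntU
[2] I1 operands ready, I2 dispatched to DivU
[3] I1 complete, I2 operands ready, I3 dispatched to AddU
[4] R3←I1, I3 operands ready
[6] I3 complete
[7] R0←I3
[8] I4 dispatched to IntU
[10] I2 complete
[11] R4←I2
[12] I4 operands ready
[13] I4 complete
[14] R0←I4
[15] I5 dispatched to IntU
[16] I5 operands ready, I6 dispatched to MulU
[17] I5 complete, I6 operands ready
[18] R4←I5
[20] I6 complete
[21] R1←I6
[22] I7 dispatched to MulU
[23] I7 operands ready, I8 dispatched to IntU
[24] I8 operands ready
[25] I8 complete
[26] I7 complete, R2←I8
[27] R6←I7

cycle = 13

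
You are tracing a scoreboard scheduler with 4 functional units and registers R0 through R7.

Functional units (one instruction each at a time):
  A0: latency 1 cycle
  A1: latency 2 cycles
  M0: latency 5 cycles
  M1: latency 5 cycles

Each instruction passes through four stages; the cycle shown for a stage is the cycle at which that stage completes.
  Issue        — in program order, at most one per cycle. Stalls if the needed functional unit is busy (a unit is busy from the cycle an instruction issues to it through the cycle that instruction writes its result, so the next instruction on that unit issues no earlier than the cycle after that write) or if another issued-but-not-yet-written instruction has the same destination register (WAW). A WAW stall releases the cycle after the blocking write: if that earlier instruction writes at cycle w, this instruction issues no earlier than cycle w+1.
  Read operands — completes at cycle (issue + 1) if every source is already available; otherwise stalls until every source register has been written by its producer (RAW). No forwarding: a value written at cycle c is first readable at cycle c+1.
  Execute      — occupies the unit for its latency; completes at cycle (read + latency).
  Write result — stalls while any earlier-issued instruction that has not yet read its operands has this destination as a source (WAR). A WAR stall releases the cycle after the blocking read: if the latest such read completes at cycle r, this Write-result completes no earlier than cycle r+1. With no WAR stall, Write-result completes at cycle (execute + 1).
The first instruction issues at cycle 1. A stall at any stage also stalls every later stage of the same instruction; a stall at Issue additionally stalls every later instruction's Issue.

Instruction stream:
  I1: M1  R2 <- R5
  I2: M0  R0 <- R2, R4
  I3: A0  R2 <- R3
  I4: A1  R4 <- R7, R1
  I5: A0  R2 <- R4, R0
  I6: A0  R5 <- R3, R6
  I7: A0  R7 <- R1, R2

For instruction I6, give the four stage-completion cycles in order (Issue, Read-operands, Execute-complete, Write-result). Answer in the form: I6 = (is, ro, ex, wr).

  I1 | 1 | 2 | 7 | 8
  I2 | 2 | 9 | 14 | 15   RAW R2: wait I1 write@8
  I3 | 9 | 10 | 11 | 12   WAW R2: wait I1 write@8
  I4 | 10 | 11 | 13 | 14
  I5 | 13 | 16 | 17 | 18   struct: A0 busy until I3 writes@12 · RAW R0: wait I2 write@15
  I6 | 19 | 20 | 21 | 22   struct: A0 busy until I5 writes@18
  I7 | 23 | 24 | 25 | 26   struct: A0 busy until I6 writes@22

I6 = (19, 20, 21, 22)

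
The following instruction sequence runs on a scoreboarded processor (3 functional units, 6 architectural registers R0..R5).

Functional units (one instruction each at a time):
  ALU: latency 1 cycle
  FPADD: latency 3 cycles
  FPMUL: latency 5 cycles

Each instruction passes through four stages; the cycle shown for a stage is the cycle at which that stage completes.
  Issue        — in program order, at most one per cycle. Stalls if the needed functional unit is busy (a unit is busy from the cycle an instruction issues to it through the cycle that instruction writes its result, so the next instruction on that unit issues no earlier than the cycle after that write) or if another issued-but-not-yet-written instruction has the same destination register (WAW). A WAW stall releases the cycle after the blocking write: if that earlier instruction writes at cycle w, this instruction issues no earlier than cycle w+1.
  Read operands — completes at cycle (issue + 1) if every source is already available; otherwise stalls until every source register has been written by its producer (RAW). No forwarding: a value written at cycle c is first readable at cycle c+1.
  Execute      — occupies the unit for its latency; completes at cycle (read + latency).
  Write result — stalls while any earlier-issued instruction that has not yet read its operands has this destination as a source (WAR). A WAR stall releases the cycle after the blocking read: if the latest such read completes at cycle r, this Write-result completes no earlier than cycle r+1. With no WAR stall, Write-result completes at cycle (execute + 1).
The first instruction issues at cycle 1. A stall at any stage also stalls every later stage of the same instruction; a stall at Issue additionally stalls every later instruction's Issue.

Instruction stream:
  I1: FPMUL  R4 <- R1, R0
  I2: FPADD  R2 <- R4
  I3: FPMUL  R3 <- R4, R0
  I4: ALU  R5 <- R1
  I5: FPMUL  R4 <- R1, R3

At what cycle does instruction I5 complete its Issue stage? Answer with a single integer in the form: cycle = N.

cycle = 17

t=1  issue I1 (FPMUL)
t=2  I1 read-ops; issue I2 (FPADD)
t=7  I1 finished on FPMUL
t=8  I1→R4
t=9  I2 read-ops; issue I3 (FPMUL)
t=10  I3 read-ops; issue I4 (ALU)
t=11  I4 read-ops
t=12  I2 finished on FPADD; I4 finished on ALU
t=13  I2→R2; I4→R5
t=15  I3 finished on FPMUL
t=16  I3→R3
t=17  issue I5 (FPMUL)
t=18  I5 read-ops
t=23  I5 finished on FPMUL
t=24  I5→R4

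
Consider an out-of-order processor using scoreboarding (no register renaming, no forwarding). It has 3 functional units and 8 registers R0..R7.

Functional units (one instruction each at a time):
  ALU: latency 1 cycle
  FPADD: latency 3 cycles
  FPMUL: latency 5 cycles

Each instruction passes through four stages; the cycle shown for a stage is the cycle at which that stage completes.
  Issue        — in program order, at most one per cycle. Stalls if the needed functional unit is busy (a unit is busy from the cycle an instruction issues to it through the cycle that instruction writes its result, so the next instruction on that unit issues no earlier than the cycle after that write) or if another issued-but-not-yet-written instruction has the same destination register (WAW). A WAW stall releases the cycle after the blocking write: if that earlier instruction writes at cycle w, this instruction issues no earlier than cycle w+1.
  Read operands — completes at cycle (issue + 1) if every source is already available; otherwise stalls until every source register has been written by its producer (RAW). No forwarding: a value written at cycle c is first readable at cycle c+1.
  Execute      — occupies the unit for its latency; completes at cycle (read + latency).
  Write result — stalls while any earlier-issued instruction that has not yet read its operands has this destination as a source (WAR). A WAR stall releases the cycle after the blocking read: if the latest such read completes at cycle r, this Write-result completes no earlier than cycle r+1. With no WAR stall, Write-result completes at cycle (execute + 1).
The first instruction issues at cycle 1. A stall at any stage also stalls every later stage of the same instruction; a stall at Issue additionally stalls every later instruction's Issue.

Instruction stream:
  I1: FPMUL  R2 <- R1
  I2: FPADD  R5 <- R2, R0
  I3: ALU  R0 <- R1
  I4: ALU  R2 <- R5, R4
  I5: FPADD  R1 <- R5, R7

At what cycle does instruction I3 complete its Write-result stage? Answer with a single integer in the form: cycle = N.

cycle = 10

I1: IS=1 RO=2 EX=7 WR=8
I2: IS=2 RO=9 EX=12 WR=13  [RAW R2: wait I1 write@8]
I3: IS=3 RO=4 EX=5 WR=10  [WAR R0: wait I2 read@9]
I4: IS=11 RO=14 EX=15 WR=16  [struct: ALU busy until I3 writes@10; RAW R5: wait I2 write@13]
I5: IS=14 RO=15 EX=18 WR=19  [struct: FPADD busy until I2 writes@13]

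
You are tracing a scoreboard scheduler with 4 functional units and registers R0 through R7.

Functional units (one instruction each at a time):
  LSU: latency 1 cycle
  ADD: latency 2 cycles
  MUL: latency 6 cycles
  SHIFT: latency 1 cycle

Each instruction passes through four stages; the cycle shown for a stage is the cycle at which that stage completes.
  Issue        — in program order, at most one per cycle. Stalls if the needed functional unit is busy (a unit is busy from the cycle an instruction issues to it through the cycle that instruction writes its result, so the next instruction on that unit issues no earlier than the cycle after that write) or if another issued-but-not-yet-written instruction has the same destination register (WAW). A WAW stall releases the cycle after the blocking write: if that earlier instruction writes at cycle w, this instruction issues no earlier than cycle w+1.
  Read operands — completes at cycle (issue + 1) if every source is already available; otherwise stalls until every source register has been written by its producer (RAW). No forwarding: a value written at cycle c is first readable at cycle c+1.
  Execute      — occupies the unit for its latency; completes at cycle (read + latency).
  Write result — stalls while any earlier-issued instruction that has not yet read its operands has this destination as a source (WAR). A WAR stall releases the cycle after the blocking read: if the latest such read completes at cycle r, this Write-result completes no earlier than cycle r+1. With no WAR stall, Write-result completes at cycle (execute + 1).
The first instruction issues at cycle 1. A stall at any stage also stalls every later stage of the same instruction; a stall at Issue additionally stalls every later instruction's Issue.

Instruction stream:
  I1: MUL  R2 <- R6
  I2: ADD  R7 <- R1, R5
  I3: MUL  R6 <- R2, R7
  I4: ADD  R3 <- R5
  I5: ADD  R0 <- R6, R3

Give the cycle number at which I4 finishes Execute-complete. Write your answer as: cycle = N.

cycle = 14

I1 -> (1, 2, 8, 9)
I2 -> (2, 3, 5, 6)
I3 -> (10, 11, 17, 18)  // struct: MUL busy until I1 writes@9
I4 -> (11, 12, 14, 15)
I5 -> (16, 19, 21, 22)  // struct: ADD busy until I4 writes@15, RAW R6: wait I3 write@18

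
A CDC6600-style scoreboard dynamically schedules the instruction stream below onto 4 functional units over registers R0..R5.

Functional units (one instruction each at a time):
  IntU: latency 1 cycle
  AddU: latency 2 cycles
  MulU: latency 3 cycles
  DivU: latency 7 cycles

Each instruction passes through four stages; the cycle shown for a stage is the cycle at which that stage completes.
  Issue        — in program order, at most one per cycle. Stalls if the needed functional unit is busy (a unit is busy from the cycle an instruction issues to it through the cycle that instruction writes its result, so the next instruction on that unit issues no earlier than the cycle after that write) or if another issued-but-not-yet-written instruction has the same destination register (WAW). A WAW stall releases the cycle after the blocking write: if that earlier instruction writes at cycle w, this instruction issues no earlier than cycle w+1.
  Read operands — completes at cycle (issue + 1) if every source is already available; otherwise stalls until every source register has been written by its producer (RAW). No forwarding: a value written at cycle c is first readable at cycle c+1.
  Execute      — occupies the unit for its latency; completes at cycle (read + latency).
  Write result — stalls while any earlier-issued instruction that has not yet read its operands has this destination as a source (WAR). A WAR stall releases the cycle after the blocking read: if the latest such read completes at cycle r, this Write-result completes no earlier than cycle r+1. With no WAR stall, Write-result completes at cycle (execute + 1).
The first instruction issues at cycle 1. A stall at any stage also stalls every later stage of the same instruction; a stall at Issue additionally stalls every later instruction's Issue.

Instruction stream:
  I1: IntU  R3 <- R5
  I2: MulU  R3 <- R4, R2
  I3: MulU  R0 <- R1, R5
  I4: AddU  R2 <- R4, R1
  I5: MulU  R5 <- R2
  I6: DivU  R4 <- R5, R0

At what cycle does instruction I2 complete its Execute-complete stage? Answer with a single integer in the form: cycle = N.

c1: I1 issues→IntU
c2: I1 reads
c3: I1 exec-done
c4: I1 writes R3
c5: I2 issues→MulU
c6: I2 reads
c9: I2 exec-done
c10: I2 writes R3
c11: I3 issues→MulU
c12: I3 reads · I4 issues→AddU
c13: I4 reads
c15: I3 exec-done · I4 exec-done
c16: I3 writes R0 · I4 writes R2
c17: I5 issues→MulU
c18: I5 reads · I6 issues→DivU
c21: I5 exec-done
c22: I5 writes R5
c23: I6 reads
c30: I6 exec-done
c31: I6 writes R4

cycle = 9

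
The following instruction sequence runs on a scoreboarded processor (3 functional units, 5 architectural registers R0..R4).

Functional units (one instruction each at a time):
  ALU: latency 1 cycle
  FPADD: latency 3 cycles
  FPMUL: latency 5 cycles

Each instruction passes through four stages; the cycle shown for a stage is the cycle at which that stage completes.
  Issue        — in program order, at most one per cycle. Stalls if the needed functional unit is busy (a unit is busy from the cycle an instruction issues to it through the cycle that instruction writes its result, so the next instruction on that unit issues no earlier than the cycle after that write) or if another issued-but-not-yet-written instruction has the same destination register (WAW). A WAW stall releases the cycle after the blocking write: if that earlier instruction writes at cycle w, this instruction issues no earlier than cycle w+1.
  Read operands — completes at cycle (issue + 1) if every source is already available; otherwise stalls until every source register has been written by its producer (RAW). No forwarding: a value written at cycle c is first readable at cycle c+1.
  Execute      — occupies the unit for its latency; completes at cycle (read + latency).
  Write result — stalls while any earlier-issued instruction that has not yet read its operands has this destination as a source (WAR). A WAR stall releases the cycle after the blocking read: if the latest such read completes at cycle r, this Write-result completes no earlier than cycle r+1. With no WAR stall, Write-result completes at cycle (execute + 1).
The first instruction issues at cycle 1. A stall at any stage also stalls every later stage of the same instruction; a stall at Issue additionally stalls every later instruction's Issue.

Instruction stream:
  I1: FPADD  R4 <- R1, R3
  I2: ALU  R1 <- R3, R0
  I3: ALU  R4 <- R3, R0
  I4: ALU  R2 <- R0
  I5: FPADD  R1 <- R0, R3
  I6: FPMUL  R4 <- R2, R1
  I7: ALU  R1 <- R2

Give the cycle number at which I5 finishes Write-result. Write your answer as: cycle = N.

I1 -> (1, 2, 5, 6)
I2 -> (2, 3, 4, 5)
I3 -> (7, 8, 9, 10)  // WAW R4: wait I1 write@6
I4 -> (11, 12, 13, 14)  // struct: ALU busy until I3 writes@10
I5 -> (12, 13, 16, 17)
I6 -> (13, 18, 23, 24)  // RAW R1: wait I5 write@17
I7 -> (18, 19, 20, 21)  // WAW R1: wait I5 write@17

cycle = 17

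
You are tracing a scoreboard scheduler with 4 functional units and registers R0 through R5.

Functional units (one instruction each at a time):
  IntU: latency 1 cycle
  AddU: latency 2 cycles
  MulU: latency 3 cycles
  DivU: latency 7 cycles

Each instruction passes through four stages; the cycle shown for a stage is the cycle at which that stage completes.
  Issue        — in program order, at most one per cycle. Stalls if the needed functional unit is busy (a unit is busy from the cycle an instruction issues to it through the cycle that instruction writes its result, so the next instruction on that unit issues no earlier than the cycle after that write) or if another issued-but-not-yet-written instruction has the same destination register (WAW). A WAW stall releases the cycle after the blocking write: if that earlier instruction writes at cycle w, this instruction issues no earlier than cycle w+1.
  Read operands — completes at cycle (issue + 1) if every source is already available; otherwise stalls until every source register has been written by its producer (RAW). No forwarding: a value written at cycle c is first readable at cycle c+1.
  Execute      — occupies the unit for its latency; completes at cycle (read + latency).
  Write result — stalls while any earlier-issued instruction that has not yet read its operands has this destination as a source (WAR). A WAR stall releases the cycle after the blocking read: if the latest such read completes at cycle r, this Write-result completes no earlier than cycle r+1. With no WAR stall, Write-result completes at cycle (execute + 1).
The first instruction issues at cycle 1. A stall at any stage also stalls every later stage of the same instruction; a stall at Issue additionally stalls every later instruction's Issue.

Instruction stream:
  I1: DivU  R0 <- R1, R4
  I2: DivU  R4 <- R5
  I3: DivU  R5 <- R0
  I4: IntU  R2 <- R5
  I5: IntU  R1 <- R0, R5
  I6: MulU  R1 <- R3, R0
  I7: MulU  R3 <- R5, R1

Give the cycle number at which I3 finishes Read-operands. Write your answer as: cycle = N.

[1] issue I1 (DivU)
[2] I1 read-ops
[9] I1 finished on DivU
[10] I1→R0
[11] issue I2 (DivU)
[12] I2 read-ops
[19] I2 finished on DivU
[20] I2→R4
[21] issue I3 (DivU)
[22] I3 read-ops, issue I4 (IntU)
[29] I3 finished on DivU
[30] I3→R5
[31] I4 read-ops
[32] I4 finished on IntU
[33] I4→R2
[34] issue I5 (IntU)
[35] I5 read-ops
[36] I5 finished on IntU
[37] I5→R1
[38] issue I6 (MulU)
[39] I6 read-ops
[42] I6 finished on MulU
[43] I6→R1
[44] issue I7 (MulU)
[45] I7 read-ops
[48] I7 finished on MulU
[49] I7→R3

cycle = 22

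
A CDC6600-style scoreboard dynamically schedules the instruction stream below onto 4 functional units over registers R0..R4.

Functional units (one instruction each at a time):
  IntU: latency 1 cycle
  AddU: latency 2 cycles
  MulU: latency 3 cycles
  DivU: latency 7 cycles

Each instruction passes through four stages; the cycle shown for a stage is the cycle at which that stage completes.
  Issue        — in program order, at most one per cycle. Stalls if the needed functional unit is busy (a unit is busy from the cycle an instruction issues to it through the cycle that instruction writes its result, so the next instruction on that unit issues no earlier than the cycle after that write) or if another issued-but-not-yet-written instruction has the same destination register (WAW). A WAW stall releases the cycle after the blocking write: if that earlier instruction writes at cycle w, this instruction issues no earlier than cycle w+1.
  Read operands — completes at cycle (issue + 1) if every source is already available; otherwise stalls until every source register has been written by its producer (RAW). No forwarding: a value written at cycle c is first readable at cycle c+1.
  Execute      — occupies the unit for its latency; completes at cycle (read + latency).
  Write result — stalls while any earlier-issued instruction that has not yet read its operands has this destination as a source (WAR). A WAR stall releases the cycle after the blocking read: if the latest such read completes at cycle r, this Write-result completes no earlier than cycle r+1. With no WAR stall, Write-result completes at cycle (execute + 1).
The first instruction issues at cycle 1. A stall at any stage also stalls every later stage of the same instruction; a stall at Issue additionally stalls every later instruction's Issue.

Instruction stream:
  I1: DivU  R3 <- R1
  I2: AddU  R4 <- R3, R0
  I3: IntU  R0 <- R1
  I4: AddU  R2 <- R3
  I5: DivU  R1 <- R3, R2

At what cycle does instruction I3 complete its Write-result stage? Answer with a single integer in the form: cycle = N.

I1: IS=1 RO=2 EX=9 WR=10
I2: IS=2 RO=11 EX=13 WR=14  [RAW R3: wait I1 write@10]
I3: IS=3 RO=4 EX=5 WR=12  [WAR R0: wait I2 read@11]
I4: IS=15 RO=16 EX=18 WR=19  [struct: AddU busy until I2 writes@14]
I5: IS=16 RO=20 EX=27 WR=28  [RAW R2: wait I4 write@19]

cycle = 12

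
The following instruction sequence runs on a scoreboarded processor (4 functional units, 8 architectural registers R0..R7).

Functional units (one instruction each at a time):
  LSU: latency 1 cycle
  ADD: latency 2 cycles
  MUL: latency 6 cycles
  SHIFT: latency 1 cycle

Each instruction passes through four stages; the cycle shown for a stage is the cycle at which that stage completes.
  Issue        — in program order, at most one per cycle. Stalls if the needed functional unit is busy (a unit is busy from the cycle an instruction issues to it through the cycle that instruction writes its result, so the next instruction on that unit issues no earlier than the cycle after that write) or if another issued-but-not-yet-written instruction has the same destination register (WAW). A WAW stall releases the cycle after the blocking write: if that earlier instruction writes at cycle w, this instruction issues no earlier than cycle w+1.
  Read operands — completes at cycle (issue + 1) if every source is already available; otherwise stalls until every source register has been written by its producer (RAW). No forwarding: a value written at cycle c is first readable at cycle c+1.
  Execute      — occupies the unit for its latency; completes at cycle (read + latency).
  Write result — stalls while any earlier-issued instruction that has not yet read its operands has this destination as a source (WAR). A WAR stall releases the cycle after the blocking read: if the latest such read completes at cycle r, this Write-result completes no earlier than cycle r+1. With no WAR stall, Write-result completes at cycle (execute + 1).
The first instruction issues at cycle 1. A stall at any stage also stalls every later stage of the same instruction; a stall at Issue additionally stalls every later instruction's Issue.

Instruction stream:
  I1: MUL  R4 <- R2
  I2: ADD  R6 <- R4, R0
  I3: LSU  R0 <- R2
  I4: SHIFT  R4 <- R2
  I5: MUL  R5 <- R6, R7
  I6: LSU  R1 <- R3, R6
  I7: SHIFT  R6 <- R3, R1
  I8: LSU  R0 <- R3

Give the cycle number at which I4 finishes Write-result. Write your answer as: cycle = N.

I1: IS=1 RO=2 EX=8 WR=9
I2: IS=2 RO=10 EX=12 WR=13  [RAW R4: wait I1 write@9]
I3: IS=3 RO=4 EX=5 WR=11  [WAR R0: wait I2 read@10]
I4: IS=10 RO=11 EX=12 WR=13  [WAW R4: wait I1 write@9]
I5: IS=11 RO=14 EX=20 WR=21  [RAW R6: wait I2 write@13]
I6: IS=12 RO=14 EX=15 WR=16  [RAW R6: wait I2 write@13]
I7: IS=14 RO=17 EX=18 WR=19  [struct: SHIFT busy until I4 writes@13; RAW R1: wait I6 write@16]
I8: IS=17 RO=18 EX=19 WR=20  [struct: LSU busy until I6 writes@16]

cycle = 13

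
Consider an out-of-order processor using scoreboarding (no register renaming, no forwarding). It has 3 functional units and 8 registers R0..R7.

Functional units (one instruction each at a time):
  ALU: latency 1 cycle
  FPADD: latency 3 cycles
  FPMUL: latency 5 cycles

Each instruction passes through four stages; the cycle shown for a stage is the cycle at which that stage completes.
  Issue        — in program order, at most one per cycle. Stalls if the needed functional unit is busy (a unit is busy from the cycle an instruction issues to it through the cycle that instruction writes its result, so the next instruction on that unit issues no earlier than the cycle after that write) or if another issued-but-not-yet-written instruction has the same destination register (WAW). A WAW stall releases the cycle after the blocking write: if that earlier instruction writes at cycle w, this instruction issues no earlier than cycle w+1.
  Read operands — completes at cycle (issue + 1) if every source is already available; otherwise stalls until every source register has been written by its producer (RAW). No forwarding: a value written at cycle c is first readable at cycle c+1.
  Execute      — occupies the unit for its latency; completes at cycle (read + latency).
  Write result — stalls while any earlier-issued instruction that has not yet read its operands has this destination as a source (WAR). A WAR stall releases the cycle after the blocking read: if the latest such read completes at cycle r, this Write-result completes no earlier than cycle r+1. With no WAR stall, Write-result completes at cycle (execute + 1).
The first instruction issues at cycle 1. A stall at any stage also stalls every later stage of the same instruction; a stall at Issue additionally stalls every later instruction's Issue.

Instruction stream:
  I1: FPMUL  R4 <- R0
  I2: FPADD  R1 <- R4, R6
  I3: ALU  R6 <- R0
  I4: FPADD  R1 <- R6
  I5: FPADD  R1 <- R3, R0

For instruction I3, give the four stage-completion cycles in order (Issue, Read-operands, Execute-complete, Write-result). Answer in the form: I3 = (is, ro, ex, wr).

I3 = (3, 4, 5, 10)

t=1  I1 issues→FPMUL
t=2  I1 reads · I2 issues→FPADD
t=3  I3 issues→ALU
t=4  I3 reads
t=5  I3 exec-done
t=7  I1 exec-done
t=8  I1 writes R4
t=9  I2 reads
t=10  I3 writes R6
t=12  I2 exec-done
t=13  I2 writes R1
t=14  I4 issues→FPADD
t=15  I4 reads
t=18  I4 exec-done
t=19  I4 writes R1
t=20  I5 issues→FPADD
t=21  I5 reads
t=24  I5 exec-done
t=25  I5 writes R1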